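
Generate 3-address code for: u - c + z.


Break into single-operator statements:
t1 = u - c
t2 = t1 + z


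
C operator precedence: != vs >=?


'>=' is relational (level 7); '!=' is equality (level 6)
Higher level binds tighter
'>=' has higher precedence than '!='


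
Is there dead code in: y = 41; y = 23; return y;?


first assignment to y is overwritten before any read
Dead: 'y = 41'


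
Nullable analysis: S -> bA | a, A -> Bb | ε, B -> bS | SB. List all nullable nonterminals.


A nonterminal is nullable iff some alternative derives ε (directly, or every symbol in it is nullable)
Nullable: {A}


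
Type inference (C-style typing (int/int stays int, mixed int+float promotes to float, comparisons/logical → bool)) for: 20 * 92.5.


Operand types: int * float
Rule: mixed int/float promotes to float; int/int stays int
Result type: float


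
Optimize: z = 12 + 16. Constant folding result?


12 + 16 = 28 at compile time
Optimized: z = 28


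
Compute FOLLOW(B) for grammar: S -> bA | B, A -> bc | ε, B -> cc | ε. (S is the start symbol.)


$ ∈ FOLLOW(S). For each A -> αBβ: add FIRST(β)\{ε} to FOLLOW(B); if β nullable, add FOLLOW(A).
FOLLOW(B) = {$}


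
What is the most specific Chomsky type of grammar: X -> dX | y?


Right-linear: every RHS is a terminal or a terminal followed by one nonterminal
Classification: Type 3 (Regular)


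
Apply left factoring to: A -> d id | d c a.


Common prefix: 'd'
Factored: A -> d A', A' -> id | c a


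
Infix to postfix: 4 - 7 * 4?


* has higher precedence, evaluate 7*4 first
Postfix: 4 7 4 * -


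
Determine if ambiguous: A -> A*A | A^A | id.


'id*id^id' has two parse trees (no precedence encoded between * and ^)
Ambiguous


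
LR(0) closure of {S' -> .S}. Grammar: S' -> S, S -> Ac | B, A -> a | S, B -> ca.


Start: S' -> .S
For each item with dot before a nonterminal B, add B -> .γ for every B-production
Closure: [S' -> .S, S -> .Ac, S -> .B, A -> .a, A -> .S, B -> .ca]


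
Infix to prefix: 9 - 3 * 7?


'*' binds tighter: tree is (- 9 (* 3 7))
Prefix: - 9 * 3 7


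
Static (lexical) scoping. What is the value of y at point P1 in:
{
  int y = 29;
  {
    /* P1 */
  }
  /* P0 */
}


P1's block does not declare y; resolves to the enclosing declaration at depth 0
y = 29


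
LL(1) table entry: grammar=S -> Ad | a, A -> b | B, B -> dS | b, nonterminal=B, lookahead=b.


For [B, b]: 'b' ∈ FIRST(b)
Entry: B -> b


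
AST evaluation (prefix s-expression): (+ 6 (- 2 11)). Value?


Evaluate inner: (- 2 11) = -9
Evaluate root: (+ 6 -9) = -3
Result: -3


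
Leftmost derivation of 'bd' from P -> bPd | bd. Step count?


Derivation: P => bd
Steps: 1


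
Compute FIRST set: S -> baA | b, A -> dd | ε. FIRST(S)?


Per alternative of S: FIRST(baA) = {b}; FIRST(b) = {b}
FIRST(S) = {b}


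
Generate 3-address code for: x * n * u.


Break into single-operator statements:
t1 = x * n
t2 = t1 * u


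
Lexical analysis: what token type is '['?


Pattern: delimiter/punctuation
Type: PUNCTUATION


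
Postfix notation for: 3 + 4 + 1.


Left to right (same or higher precedence on left)
Postfix: 3 4 + 1 +


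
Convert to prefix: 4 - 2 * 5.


'*' binds tighter: tree is (- 4 (* 2 5))
Prefix: - 4 * 2 5


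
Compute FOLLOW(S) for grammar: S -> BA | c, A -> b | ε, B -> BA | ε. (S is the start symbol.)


$ ∈ FOLLOW(S). For each A -> αBβ: add FIRST(β)\{ε} to FOLLOW(B); if β nullable, add FOLLOW(A).
FOLLOW(S) = {$}


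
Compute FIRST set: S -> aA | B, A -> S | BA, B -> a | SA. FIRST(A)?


Per alternative of A: FIRST(S) = {a}; FIRST(BA) = {a}
FIRST(A) = {a}


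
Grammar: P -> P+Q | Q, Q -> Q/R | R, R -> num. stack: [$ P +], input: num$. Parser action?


no handle ('P+' is not any RHS); shift 'num'
Action: shift


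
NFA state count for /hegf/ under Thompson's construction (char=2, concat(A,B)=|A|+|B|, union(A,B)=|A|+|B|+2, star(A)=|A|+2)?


Syntax tree has 4 char leaf(s), 0 union(s), 0 star(s)
chars contribute 4×2 = 8; each union adds +2; each star adds +2
Total: 8 + 0 + 0 = 8 states


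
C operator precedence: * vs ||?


'*' is multiplicative (level 10); '||' is logical OR (level 1)
Higher level binds tighter
'*' has higher precedence than '||'


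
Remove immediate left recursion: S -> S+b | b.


Left-recursive alternatives: S+b; non-recursive: b
Introduce S': S -> bS', S' -> +bS' | ε


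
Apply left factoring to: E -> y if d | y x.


Common prefix: 'y'
Factored: E -> y E', E' -> if d | x


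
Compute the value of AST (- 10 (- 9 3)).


Evaluate inner: (- 9 3) = 6
Evaluate root: (- 10 6) = 4
Result: 4


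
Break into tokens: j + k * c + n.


Scan left to right, longest-match per lexeme
Tokens: ID(j), OP(+), ID(k), OP(*), ID(c), OP(+), ID(n)


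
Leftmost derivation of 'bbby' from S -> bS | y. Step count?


Derivation: S => bS => bbS => bbbS => bbby
Steps: 4


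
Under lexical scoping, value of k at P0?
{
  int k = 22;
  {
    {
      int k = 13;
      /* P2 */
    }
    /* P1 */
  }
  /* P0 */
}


k declared in the same block as P0
k = 22


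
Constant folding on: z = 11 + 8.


11 + 8 = 19 at compile time
Optimized: z = 19


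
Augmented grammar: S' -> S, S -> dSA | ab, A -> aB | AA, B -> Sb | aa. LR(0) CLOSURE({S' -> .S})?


Start: S' -> .S
For each item with dot before a nonterminal B, add B -> .γ for every B-production
Closure: [S' -> .S, S -> .dSA, S -> .ab]


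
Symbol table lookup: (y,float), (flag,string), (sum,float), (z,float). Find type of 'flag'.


Lookup 'flag' → type string


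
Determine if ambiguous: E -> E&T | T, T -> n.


precedence layered via separate nonterminal T: deterministic
Unambiguous


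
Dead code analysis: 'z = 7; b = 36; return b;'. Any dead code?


z is assigned but never read
Dead: 'z = 7'


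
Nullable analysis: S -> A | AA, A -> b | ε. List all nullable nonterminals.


A nonterminal is nullable iff some alternative derives ε (directly, or every symbol in it is nullable)
Nullable: {A, S}


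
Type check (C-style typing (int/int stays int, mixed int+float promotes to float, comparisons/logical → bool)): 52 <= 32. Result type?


Operand types: int <= int
Rule: comparison yields bool
Result type: bool


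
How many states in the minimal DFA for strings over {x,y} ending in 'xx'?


Track the longest suffix of input matching a prefix of 'xx': 3 classes (prefixes of length 0..2)
Minimal DFA: 3 states


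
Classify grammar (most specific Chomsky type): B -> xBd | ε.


Single nonterminal LHS, but x^n d^n is not regular
Classification: Type 2 (Context-Free)


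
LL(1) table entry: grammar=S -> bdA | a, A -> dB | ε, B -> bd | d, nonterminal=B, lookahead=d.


For [B, d]: 'd' ∈ FIRST(d)
Entry: B -> d


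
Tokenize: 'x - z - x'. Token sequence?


Scan left to right, longest-match per lexeme
Tokens: ID(x), OP(-), ID(z), OP(-), ID(x)


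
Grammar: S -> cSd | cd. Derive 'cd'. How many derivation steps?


Derivation: S => cd
Steps: 1


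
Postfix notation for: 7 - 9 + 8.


Left to right (same or higher precedence on left)
Postfix: 7 9 - 8 +


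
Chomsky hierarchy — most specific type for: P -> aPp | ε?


Single nonterminal LHS, but a^n p^n is not regular
Classification: Type 2 (Context-Free)


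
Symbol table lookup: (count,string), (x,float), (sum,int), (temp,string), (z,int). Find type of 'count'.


Lookup 'count' → type string


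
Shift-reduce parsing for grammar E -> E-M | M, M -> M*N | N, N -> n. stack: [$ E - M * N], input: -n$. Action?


handle 'M*N' on top
Action: reduce (M -> M*N)


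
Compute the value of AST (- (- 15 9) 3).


Evaluate inner: (- 15 9) = 6
Evaluate root: (- 6 3) = 3
Result: 3


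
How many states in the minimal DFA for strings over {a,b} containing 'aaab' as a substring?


KMP-style automaton: 4 progress states + 1 absorbing accept = 5
Minimal DFA: 5 states


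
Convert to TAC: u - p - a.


Break into single-operator statements:
t1 = u - p
t2 = t1 - a


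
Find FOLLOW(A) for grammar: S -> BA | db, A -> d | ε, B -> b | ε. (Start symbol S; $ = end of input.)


$ ∈ FOLLOW(S). For each A -> αBβ: add FIRST(β)\{ε} to FOLLOW(B); if β nullable, add FOLLOW(A).
FOLLOW(A) = {$}


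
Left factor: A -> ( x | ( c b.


Common prefix: '('
Factored: A -> ( A', A' -> x | c b


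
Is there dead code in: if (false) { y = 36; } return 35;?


condition is constant false, so the whole block is unreachable
Dead: 'if (false) { y = 36; }'


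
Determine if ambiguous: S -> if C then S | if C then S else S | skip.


dangling else: 'if C then if C then skip else skip' parses two ways
Ambiguous


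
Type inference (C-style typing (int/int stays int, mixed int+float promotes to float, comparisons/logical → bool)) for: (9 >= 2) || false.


Operand types: bool || bool
Rule: logical operators take bool operands and yield bool
Result type: bool


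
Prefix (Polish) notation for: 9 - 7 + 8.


left-to-right (same/higher precedence on left): tree is (+ (- 9 7) 8)
Prefix: + - 9 7 8


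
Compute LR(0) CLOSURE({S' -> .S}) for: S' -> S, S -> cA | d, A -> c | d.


Start: S' -> .S
For each item with dot before a nonterminal B, add B -> .γ for every B-production
Closure: [S' -> .S, S -> .cA, S -> .d]


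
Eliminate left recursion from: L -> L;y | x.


Left-recursive alternatives: L;y; non-recursive: x
Introduce L': L -> xL', L' -> ;yL' | ε


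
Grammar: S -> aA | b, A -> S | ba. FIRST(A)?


Per alternative of A: FIRST(S) = {a, b}; FIRST(ba) = {b}
FIRST(A) = {a, b}


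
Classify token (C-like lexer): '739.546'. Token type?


Pattern: digits with a decimal point
Type: FLOAT_LITERAL


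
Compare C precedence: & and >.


'>' is relational (level 7); '&' is bitwise AND (level 5)
Higher level binds tighter
'>' has higher precedence than '&'


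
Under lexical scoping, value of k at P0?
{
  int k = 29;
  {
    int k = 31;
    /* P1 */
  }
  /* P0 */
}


k declared in the same block as P0
k = 29


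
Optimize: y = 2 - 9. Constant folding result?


2 - 9 = -7 at compile time
Optimized: y = -7


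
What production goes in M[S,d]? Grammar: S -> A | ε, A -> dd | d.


For [S, d]: 'd' ∈ FIRST(A)
Entry: S -> A


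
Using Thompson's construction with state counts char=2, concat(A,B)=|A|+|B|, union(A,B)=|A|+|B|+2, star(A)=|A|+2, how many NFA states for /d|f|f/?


Syntax tree has 3 char leaf(s), 2 union(s), 0 star(s)
chars contribute 3×2 = 6; each union adds +2; each star adds +2
Total: 6 + 4 + 0 = 10 states


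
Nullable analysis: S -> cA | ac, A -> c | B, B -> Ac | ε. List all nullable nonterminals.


A nonterminal is nullable iff some alternative derives ε (directly, or every symbol in it is nullable)
Nullable: {A, B}


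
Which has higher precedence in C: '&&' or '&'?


'&' is bitwise AND (level 5); '&&' is logical AND (level 2)
Higher level binds tighter
'&' has higher precedence than '&&'


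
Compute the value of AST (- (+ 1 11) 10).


Evaluate inner: (+ 1 11) = 12
Evaluate root: (- 12 10) = 2
Result: 2


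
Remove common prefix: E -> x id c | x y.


Common prefix: 'x'
Factored: E -> x E', E' -> id c | y


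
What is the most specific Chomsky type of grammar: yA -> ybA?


LHS has context (more than one symbol) and |LHS| ≤ |RHS|
Classification: Type 1 (Context-Sensitive)


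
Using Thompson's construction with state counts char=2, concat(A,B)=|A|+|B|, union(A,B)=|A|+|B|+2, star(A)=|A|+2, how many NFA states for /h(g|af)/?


Syntax tree has 4 char leaf(s), 1 union(s), 0 star(s)
chars contribute 4×2 = 8; each union adds +2; each star adds +2
Total: 8 + 2 + 0 = 10 states


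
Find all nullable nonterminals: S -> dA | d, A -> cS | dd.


A nonterminal is nullable iff some alternative derives ε (directly, or every symbol in it is nullable)
Nullable: {}


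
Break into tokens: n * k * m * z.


Scan left to right, longest-match per lexeme
Tokens: ID(n), OP(*), ID(k), OP(*), ID(m), OP(*), ID(z)


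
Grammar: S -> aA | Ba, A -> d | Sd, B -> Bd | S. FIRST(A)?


Per alternative of A: FIRST(d) = {d}; FIRST(Sd) = {a}
FIRST(A) = {a, d}


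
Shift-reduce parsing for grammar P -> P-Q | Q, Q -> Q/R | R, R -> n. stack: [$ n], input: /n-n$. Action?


'n' on top is the handle for R -> n
Action: reduce (R -> n)


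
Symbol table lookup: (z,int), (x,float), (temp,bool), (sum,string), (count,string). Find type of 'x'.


Lookup 'x' → type float


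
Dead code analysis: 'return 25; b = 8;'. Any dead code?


statement follows a return and is unreachable
Dead: 'b = 8'


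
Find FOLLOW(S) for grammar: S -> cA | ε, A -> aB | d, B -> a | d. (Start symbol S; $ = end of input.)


$ ∈ FOLLOW(S). For each A -> αBβ: add FIRST(β)\{ε} to FOLLOW(B); if β nullable, add FOLLOW(A).
FOLLOW(S) = {$}


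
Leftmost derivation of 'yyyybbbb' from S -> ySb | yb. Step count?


Derivation: S => ySb => yySbb => yyySbbb => yyyybbbb
Steps: 4


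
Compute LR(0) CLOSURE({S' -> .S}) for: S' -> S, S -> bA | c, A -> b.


Start: S' -> .S
For each item with dot before a nonterminal B, add B -> .γ for every B-production
Closure: [S' -> .S, S -> .bA, S -> .c]


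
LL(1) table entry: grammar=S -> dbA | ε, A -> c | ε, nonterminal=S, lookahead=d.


For [S, d]: 'd' ∈ FIRST(dbA)
Entry: S -> dbA


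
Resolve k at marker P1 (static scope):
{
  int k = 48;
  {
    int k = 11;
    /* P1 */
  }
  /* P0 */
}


k declared in the same block as P1
k = 11


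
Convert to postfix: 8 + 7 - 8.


Left to right (same or higher precedence on left)
Postfix: 8 7 + 8 -


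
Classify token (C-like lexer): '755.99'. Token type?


Pattern: digits with a decimal point
Type: FLOAT_LITERAL


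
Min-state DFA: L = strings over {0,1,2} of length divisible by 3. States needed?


Track length mod 3: states 0..2, accept at 0
Minimal DFA: 3 states


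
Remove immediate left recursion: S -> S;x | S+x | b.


Left-recursive alternatives: S;x, S+x; non-recursive: b
Introduce S': S -> bS', S' -> ;xS' | +xS' | ε


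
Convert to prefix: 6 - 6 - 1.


left-to-right (same/higher precedence on left): tree is (- (- 6 6) 1)
Prefix: - - 6 6 1


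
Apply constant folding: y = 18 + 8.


18 + 8 = 26 at compile time
Optimized: y = 26


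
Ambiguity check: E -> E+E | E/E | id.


'id+id/id' has two parse trees (no precedence encoded between + and /)
Ambiguous


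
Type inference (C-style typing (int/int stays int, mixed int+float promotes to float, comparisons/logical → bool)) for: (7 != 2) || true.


Operand types: bool || bool
Rule: logical operators take bool operands and yield bool
Result type: bool


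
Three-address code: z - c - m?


Break into single-operator statements:
t1 = z - c
t2 = t1 - m


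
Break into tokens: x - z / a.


Scan left to right, longest-match per lexeme
Tokens: ID(x), OP(-), ID(z), OP(/), ID(a)


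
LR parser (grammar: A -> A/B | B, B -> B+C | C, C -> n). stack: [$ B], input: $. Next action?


lookahead ∉ {+} so B won't extend; reduce A -> B
Action: reduce (A -> B)


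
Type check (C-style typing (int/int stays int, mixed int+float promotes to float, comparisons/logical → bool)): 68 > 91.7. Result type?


Operand types: int > float
Rule: comparison yields bool
Result type: bool


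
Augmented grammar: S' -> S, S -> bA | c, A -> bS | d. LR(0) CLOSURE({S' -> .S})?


Start: S' -> .S
For each item with dot before a nonterminal B, add B -> .γ for every B-production
Closure: [S' -> .S, S -> .bA, S -> .c]


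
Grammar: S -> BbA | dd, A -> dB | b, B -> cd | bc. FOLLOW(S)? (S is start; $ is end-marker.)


$ ∈ FOLLOW(S). For each A -> αBβ: add FIRST(β)\{ε} to FOLLOW(B); if β nullable, add FOLLOW(A).
FOLLOW(S) = {$}


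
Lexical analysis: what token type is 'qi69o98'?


Pattern: letter/underscore followed by alphanumerics, not a keyword
Type: IDENTIFIER


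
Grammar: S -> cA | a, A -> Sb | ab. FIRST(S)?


Per alternative of S: FIRST(cA) = {c}; FIRST(a) = {a}
FIRST(S) = {a, c}


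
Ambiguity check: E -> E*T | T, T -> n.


precedence layered via separate nonterminal T: deterministic
Unambiguous


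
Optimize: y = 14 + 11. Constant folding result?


14 + 11 = 25 at compile time
Optimized: y = 25


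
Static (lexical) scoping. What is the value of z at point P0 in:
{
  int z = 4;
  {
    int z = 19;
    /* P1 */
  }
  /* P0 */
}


z declared in the same block as P0
z = 4


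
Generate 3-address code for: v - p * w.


Break into single-operator statements:
t1 = p * w
t2 = v - t1


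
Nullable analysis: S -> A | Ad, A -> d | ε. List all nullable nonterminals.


A nonterminal is nullable iff some alternative derives ε (directly, or every symbol in it is nullable)
Nullable: {A, S}


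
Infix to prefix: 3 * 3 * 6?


left-to-right (same/higher precedence on left): tree is (* (* 3 3) 6)
Prefix: * * 3 3 6


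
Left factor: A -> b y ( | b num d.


Common prefix: 'b'
Factored: A -> b A', A' -> y ( | num d


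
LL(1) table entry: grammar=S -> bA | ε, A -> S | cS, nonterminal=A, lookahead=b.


For [A, b]: 'b' ∈ FIRST(S)
Entry: A -> S


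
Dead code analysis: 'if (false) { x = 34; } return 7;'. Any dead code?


condition is constant false, so the whole block is unreachable
Dead: 'if (false) { x = 34; }'


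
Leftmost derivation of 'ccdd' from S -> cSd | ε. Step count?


Derivation: S => cSd => ccSdd => ccdd
Steps: 3


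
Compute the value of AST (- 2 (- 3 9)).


Evaluate inner: (- 3 9) = -6
Evaluate root: (- 2 -6) = 8
Result: 8


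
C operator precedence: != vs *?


'*' is multiplicative (level 10); '!=' is equality (level 6)
Higher level binds tighter
'*' has higher precedence than '!='


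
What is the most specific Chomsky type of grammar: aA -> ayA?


LHS has context (more than one symbol) and |LHS| ≤ |RHS|
Classification: Type 1 (Context-Sensitive)


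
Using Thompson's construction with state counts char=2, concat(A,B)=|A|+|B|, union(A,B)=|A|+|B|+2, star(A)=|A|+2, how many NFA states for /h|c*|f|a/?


Syntax tree has 4 char leaf(s), 3 union(s), 1 star(s)
chars contribute 4×2 = 8; each union adds +2; each star adds +2
Total: 8 + 6 + 2 = 16 states


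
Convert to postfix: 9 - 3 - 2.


Left to right (same or higher precedence on left)
Postfix: 9 3 - 2 -


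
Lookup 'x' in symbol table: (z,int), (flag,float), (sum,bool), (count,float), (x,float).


Lookup 'x' → type float


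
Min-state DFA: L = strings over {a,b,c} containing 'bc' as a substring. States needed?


KMP-style automaton: 2 progress states + 1 absorbing accept = 3
Minimal DFA: 3 states


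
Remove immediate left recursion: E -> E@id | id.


Left-recursive alternatives: E@id; non-recursive: id
Introduce E': E -> idE', E' -> @idE' | ε


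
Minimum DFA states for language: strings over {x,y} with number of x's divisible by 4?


Track (count of x) mod 4: states 0..3, accept at 0
Minimal DFA: 4 states


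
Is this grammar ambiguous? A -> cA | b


right-linear, alternatives start with distinct terminals 'c' vs 'b': unique leftmost derivation
Unambiguous


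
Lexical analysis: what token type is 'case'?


Pattern: reserved word
Type: KEYWORD


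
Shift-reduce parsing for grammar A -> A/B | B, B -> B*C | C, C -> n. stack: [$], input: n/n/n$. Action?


no handle on stack; shift 'n'
Action: shift


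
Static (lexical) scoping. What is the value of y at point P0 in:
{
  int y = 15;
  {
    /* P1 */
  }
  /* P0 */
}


y declared in the same block as P0
y = 15


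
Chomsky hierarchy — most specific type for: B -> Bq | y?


Left-linear: every RHS is a terminal or one nonterminal followed by a terminal
Classification: Type 3 (Regular)


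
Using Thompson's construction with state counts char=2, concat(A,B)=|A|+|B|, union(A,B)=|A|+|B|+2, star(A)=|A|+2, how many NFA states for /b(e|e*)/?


Syntax tree has 3 char leaf(s), 1 union(s), 1 star(s)
chars contribute 3×2 = 6; each union adds +2; each star adds +2
Total: 6 + 2 + 2 = 10 states


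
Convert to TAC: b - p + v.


Break into single-operator statements:
t1 = b - p
t2 = t1 + v


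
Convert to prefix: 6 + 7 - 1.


left-to-right (same/higher precedence on left): tree is (- (+ 6 7) 1)
Prefix: - + 6 7 1


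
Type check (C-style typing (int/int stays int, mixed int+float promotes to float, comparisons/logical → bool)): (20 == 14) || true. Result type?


Operand types: bool || bool
Rule: logical operators take bool operands and yield bool
Result type: bool


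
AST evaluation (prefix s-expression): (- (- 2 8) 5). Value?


Evaluate inner: (- 2 8) = -6
Evaluate root: (- -6 5) = -11
Result: -11


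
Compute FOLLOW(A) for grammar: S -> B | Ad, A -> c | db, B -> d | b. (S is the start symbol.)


$ ∈ FOLLOW(S). For each A -> αBβ: add FIRST(β)\{ε} to FOLLOW(B); if β nullable, add FOLLOW(A).
FOLLOW(A) = {d}


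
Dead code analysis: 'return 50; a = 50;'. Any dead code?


statement follows a return and is unreachable
Dead: 'a = 50'


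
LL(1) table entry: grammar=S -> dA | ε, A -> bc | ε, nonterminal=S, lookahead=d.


For [S, d]: 'd' ∈ FIRST(dA)
Entry: S -> dA


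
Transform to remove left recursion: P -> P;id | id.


Left-recursive alternatives: P;id; non-recursive: id
Introduce P': P -> idP', P' -> ;idP' | ε


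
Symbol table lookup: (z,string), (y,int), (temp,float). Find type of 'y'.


Lookup 'y' → type int


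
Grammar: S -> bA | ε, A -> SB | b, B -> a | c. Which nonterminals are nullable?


A nonterminal is nullable iff some alternative derives ε (directly, or every symbol in it is nullable)
Nullable: {S}


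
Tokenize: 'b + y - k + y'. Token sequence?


Scan left to right, longest-match per lexeme
Tokens: ID(b), OP(+), ID(y), OP(-), ID(k), OP(+), ID(y)


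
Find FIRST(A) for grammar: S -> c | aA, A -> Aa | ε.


Per alternative of A: FIRST(Aa) = {a}; FIRST(ε) = {ε}
FIRST(A) = {a, ε}


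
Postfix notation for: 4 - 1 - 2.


Left to right (same or higher precedence on left)
Postfix: 4 1 - 2 -


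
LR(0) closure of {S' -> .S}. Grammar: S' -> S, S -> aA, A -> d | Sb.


Start: S' -> .S
For each item with dot before a nonterminal B, add B -> .γ for every B-production
Closure: [S' -> .S, S -> .aA]


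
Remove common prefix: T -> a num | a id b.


Common prefix: 'a'
Factored: T -> a T', T' -> num | id b


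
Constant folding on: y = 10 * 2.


10 * 2 = 20 at compile time
Optimized: y = 20


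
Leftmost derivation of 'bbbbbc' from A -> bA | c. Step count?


Derivation: A => bA => bbA => bbbA => bbbbA => bbbbbA => bbbbbc
Steps: 6


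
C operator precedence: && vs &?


'&' is bitwise AND (level 5); '&&' is logical AND (level 2)
Higher level binds tighter
'&' has higher precedence than '&&'


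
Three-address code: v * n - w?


Break into single-operator statements:
t1 = v * n
t2 = t1 - w


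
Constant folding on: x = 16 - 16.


16 - 16 = 0 at compile time
Optimized: x = 0


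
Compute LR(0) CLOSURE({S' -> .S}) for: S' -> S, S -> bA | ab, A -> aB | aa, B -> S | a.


Start: S' -> .S
For each item with dot before a nonterminal B, add B -> .γ for every B-production
Closure: [S' -> .S, S -> .bA, S -> .ab]


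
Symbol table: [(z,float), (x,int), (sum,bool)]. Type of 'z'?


Lookup 'z' → type float


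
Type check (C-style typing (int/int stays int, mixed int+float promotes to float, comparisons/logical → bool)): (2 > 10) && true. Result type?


Operand types: bool && bool
Rule: logical operators take bool operands and yield bool
Result type: bool


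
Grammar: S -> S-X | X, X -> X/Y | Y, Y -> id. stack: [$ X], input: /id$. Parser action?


shift '/' to continue X -> X/Y
Action: shift


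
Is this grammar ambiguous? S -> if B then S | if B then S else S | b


dangling else: 'if B then if B then b else b' parses two ways
Ambiguous


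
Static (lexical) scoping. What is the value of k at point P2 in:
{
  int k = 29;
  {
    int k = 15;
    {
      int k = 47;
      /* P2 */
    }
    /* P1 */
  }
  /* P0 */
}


k declared in the same block as P2
k = 47


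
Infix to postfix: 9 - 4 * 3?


* has higher precedence, evaluate 4*3 first
Postfix: 9 4 3 * -


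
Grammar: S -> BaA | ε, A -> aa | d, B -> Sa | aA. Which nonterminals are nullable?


A nonterminal is nullable iff some alternative derives ε (directly, or every symbol in it is nullable)
Nullable: {S}


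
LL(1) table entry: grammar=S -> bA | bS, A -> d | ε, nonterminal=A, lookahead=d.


For [A, d]: 'd' ∈ FIRST(d)
Entry: A -> d


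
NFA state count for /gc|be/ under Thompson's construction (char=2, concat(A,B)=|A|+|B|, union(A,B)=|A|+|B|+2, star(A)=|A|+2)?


Syntax tree has 4 char leaf(s), 1 union(s), 0 star(s)
chars contribute 4×2 = 8; each union adds +2; each star adds +2
Total: 8 + 2 + 0 = 10 states


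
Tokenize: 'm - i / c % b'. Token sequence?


Scan left to right, longest-match per lexeme
Tokens: ID(m), OP(-), ID(i), OP(/), ID(c), OP(%), ID(b)


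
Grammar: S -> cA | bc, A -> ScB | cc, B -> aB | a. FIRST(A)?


Per alternative of A: FIRST(ScB) = {b, c}; FIRST(cc) = {c}
FIRST(A) = {b, c}


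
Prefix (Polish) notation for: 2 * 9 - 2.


left-to-right (same/higher precedence on left): tree is (- (* 2 9) 2)
Prefix: - * 2 9 2


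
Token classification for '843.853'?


Pattern: digits with a decimal point
Type: FLOAT_LITERAL


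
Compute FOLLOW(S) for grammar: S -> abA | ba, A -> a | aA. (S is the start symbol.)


$ ∈ FOLLOW(S). For each A -> αBβ: add FIRST(β)\{ε} to FOLLOW(B); if β nullable, add FOLLOW(A).
FOLLOW(S) = {$}


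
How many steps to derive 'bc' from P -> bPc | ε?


Derivation: P => bPc => bc
Steps: 2


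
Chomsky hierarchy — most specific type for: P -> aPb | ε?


Single nonterminal LHS, but a^n b^n is not regular
Classification: Type 2 (Context-Free)


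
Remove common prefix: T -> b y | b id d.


Common prefix: 'b'
Factored: T -> b T', T' -> y | id d


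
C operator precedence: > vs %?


'%' is multiplicative (level 10); '>' is relational (level 7)
Higher level binds tighter
'%' has higher precedence than '>'


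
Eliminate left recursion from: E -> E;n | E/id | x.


Left-recursive alternatives: E;n, E/id; non-recursive: x
Introduce E': E -> xE', E' -> ;nE' | /idE' | ε


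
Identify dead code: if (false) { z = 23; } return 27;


condition is constant false, so the whole block is unreachable
Dead: 'if (false) { z = 23; }'


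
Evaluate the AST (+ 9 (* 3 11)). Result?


Evaluate inner: (* 3 11) = 33
Evaluate root: (+ 9 33) = 42
Result: 42


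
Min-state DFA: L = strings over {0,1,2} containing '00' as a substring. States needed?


KMP-style automaton: 2 progress states + 1 absorbing accept = 3
Minimal DFA: 3 states


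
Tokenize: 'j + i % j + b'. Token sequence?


Scan left to right, longest-match per lexeme
Tokens: ID(j), OP(+), ID(i), OP(%), ID(j), OP(+), ID(b)


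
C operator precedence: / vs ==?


'/' is multiplicative (level 10); '==' is equality (level 6)
Higher level binds tighter
'/' has higher precedence than '=='


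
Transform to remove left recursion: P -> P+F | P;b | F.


Left-recursive alternatives: P+F, P;b; non-recursive: F
Introduce P': P -> FP', P' -> +FP' | ;bP' | ε


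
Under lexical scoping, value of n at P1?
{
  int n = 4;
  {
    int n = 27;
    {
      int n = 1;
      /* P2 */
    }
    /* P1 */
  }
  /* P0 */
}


n declared in the same block as P1
n = 27


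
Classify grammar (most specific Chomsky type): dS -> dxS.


LHS has context (more than one symbol) and |LHS| ≤ |RHS|
Classification: Type 1 (Context-Sensitive)


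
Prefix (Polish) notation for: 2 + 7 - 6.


left-to-right (same/higher precedence on left): tree is (- (+ 2 7) 6)
Prefix: - + 2 7 6


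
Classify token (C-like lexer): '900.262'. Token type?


Pattern: digits with a decimal point
Type: FLOAT_LITERAL


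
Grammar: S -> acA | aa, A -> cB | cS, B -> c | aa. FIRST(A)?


Per alternative of A: FIRST(cB) = {c}; FIRST(cS) = {c}
FIRST(A) = {c}


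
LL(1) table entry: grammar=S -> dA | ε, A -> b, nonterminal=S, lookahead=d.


For [S, d]: 'd' ∈ FIRST(dA)
Entry: S -> dA


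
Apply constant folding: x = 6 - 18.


6 - 18 = -12 at compile time
Optimized: x = -12


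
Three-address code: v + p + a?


Break into single-operator statements:
t1 = v + p
t2 = t1 + a


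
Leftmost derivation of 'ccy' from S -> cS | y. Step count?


Derivation: S => cS => ccS => ccy
Steps: 3


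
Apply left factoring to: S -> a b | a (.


Common prefix: 'a'
Factored: S -> a S', S' -> b | (


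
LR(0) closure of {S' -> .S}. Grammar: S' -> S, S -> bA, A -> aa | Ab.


Start: S' -> .S
For each item with dot before a nonterminal B, add B -> .γ for every B-production
Closure: [S' -> .S, S -> .bA]


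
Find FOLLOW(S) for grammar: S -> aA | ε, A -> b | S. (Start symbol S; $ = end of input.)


$ ∈ FOLLOW(S). For each A -> αBβ: add FIRST(β)\{ε} to FOLLOW(B); if β nullable, add FOLLOW(A).
FOLLOW(S) = {$}


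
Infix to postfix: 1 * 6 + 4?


Left to right (same or higher precedence on left)
Postfix: 1 6 * 4 +


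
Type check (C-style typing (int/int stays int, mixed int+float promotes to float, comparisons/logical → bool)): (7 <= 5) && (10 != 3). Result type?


Operand types: bool && bool
Rule: logical operators take bool operands and yield bool
Result type: bool


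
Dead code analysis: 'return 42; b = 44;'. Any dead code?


statement follows a return and is unreachable
Dead: 'b = 44'


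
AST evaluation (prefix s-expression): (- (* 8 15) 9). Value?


Evaluate inner: (* 8 15) = 120
Evaluate root: (- 120 9) = 111
Result: 111


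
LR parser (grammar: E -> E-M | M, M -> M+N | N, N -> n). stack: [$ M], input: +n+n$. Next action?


shift '+' to continue M -> M+N
Action: shift


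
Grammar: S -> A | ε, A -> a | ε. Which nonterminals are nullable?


A nonterminal is nullable iff some alternative derives ε (directly, or every symbol in it is nullable)
Nullable: {A, S}


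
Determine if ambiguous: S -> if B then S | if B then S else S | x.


dangling else: 'if B then if B then x else x' parses two ways
Ambiguous


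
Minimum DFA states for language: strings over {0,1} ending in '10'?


Track the longest suffix of input matching a prefix of '10': 3 classes (prefixes of length 0..2)
Minimal DFA: 3 states


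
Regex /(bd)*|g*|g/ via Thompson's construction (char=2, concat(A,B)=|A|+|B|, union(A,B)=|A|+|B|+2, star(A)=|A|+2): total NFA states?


Syntax tree has 4 char leaf(s), 2 union(s), 2 star(s)
chars contribute 4×2 = 8; each union adds +2; each star adds +2
Total: 8 + 4 + 4 = 16 states


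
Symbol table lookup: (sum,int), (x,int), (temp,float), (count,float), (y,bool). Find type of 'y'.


Lookup 'y' → type bool


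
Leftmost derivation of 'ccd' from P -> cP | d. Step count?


Derivation: P => cP => ccP => ccd
Steps: 3


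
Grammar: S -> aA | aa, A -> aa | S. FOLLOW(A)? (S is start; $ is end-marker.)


$ ∈ FOLLOW(S). For each A -> αBβ: add FIRST(β)\{ε} to FOLLOW(B); if β nullable, add FOLLOW(A).
FOLLOW(A) = {$}


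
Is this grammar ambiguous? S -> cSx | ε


balanced c^n…x^n: each string has a unique parse
Unambiguous


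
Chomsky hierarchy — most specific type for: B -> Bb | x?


Left-linear: every RHS is a terminal or one nonterminal followed by a terminal
Classification: Type 3 (Regular)


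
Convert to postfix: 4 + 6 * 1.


* has higher precedence, evaluate 6*1 first
Postfix: 4 6 1 * +


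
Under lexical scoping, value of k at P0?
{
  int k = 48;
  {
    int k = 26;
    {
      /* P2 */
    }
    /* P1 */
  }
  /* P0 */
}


k declared in the same block as P0
k = 48


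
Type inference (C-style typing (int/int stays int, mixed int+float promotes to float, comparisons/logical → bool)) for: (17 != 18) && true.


Operand types: bool && bool
Rule: logical operators take bool operands and yield bool
Result type: bool


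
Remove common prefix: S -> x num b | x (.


Common prefix: 'x'
Factored: S -> x S', S' -> num b | (


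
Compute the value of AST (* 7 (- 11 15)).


Evaluate inner: (- 11 15) = -4
Evaluate root: (* 7 -4) = -28
Result: -28


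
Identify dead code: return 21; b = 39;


statement follows a return and is unreachable
Dead: 'b = 39'


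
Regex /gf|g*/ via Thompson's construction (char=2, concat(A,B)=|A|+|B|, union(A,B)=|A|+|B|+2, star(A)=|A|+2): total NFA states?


Syntax tree has 3 char leaf(s), 1 union(s), 1 star(s)
chars contribute 3×2 = 6; each union adds +2; each star adds +2
Total: 6 + 2 + 2 = 10 states


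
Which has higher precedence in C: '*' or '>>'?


'*' is multiplicative (level 10); '>>' is shift (level 8)
Higher level binds tighter
'*' has higher precedence than '>>'


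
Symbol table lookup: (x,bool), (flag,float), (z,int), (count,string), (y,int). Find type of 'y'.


Lookup 'y' → type int


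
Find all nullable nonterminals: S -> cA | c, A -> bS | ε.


A nonterminal is nullable iff some alternative derives ε (directly, or every symbol in it is nullable)
Nullable: {A}


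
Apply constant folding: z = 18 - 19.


18 - 19 = -1 at compile time
Optimized: z = -1


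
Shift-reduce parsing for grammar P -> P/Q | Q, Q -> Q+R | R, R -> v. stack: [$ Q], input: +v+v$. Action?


shift '+' to continue Q -> Q+R
Action: shift


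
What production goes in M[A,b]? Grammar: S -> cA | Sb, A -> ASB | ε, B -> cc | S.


For [A, b]: ε is nullable and 'b' ∈ FOLLOW(A)
Entry: A -> ε


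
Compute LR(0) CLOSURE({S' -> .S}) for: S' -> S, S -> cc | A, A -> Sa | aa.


Start: S' -> .S
For each item with dot before a nonterminal B, add B -> .γ for every B-production
Closure: [S' -> .S, S -> .cc, S -> .A, A -> .Sa, A -> .aa]


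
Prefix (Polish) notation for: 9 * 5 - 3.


left-to-right (same/higher precedence on left): tree is (- (* 9 5) 3)
Prefix: - * 9 5 3


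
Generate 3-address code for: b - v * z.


Break into single-operator statements:
t1 = v * z
t2 = b - t1


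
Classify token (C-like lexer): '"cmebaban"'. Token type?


Pattern: double-quoted sequence
Type: STRING_LITERAL


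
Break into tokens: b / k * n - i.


Scan left to right, longest-match per lexeme
Tokens: ID(b), OP(/), ID(k), OP(*), ID(n), OP(-), ID(i)


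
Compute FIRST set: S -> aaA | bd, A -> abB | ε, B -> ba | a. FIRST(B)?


Per alternative of B: FIRST(ba) = {b}; FIRST(a) = {a}
FIRST(B) = {a, b}


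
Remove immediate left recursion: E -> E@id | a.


Left-recursive alternatives: E@id; non-recursive: a
Introduce E': E -> aE', E' -> @idE' | ε


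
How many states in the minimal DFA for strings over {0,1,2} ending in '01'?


Track the longest suffix of input matching a prefix of '01': 3 classes (prefixes of length 0..2)
Minimal DFA: 3 states


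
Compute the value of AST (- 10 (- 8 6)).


Evaluate inner: (- 8 6) = 2
Evaluate root: (- 10 2) = 8
Result: 8


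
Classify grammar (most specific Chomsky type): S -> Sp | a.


Left-linear: every RHS is a terminal or one nonterminal followed by a terminal
Classification: Type 3 (Regular)


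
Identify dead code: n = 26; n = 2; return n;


first assignment to n is overwritten before any read
Dead: 'n = 26'


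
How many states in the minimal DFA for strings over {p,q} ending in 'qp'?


Track the longest suffix of input matching a prefix of 'qp': 3 classes (prefixes of length 0..2)
Minimal DFA: 3 states


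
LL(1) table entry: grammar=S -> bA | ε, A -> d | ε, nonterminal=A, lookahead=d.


For [A, d]: 'd' ∈ FIRST(d)
Entry: A -> d


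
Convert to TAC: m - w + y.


Break into single-operator statements:
t1 = m - w
t2 = t1 + y


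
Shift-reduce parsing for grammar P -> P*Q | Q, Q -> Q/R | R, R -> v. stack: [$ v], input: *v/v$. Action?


'v' on top is the handle for R -> v
Action: reduce (R -> v)


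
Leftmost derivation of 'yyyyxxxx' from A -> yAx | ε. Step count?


Derivation: A => yAx => yyAxx => yyyAxxx => yyyyAxxxx => yyyyxxxx
Steps: 5


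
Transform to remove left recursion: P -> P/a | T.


Left-recursive alternatives: P/a; non-recursive: T
Introduce P': P -> TP', P' -> /aP' | ε


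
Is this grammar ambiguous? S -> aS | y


right-linear, alternatives start with distinct terminals 'a' vs 'y': unique leftmost derivation
Unambiguous


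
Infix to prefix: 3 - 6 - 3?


left-to-right (same/higher precedence on left): tree is (- (- 3 6) 3)
Prefix: - - 3 6 3


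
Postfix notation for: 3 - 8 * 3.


* has higher precedence, evaluate 8*3 first
Postfix: 3 8 3 * -


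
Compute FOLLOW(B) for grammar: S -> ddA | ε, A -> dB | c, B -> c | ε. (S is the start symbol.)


$ ∈ FOLLOW(S). For each A -> αBβ: add FIRST(β)\{ε} to FOLLOW(B); if β nullable, add FOLLOW(A).
FOLLOW(B) = {$}


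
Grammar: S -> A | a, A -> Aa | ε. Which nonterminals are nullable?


A nonterminal is nullable iff some alternative derives ε (directly, or every symbol in it is nullable)
Nullable: {A, S}


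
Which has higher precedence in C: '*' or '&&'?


'*' is multiplicative (level 10); '&&' is logical AND (level 2)
Higher level binds tighter
'*' has higher precedence than '&&'


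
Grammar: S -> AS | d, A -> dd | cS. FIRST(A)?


Per alternative of A: FIRST(dd) = {d}; FIRST(cS) = {c}
FIRST(A) = {c, d}


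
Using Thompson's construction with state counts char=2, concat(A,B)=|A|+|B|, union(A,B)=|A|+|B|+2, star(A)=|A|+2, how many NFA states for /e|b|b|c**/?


Syntax tree has 4 char leaf(s), 3 union(s), 2 star(s)
chars contribute 4×2 = 8; each union adds +2; each star adds +2
Total: 8 + 6 + 4 = 18 states


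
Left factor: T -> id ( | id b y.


Common prefix: 'id'
Factored: T -> id T', T' -> ( | b y


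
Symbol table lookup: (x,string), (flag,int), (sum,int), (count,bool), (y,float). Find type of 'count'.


Lookup 'count' → type bool


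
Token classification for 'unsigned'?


Pattern: reserved word
Type: KEYWORD


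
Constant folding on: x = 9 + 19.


9 + 19 = 28 at compile time
Optimized: x = 28


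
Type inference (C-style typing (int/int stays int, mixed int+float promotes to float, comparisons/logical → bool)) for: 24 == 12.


Operand types: int == int
Rule: comparison yields bool
Result type: bool


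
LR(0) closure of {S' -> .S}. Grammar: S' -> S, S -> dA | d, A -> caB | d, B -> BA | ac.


Start: S' -> .S
For each item with dot before a nonterminal B, add B -> .γ for every B-production
Closure: [S' -> .S, S -> .dA, S -> .d]


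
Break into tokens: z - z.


Scan left to right, longest-match per lexeme
Tokens: ID(z), OP(-), ID(z)


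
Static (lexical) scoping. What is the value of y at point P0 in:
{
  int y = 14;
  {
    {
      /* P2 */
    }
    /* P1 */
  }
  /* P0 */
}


y declared in the same block as P0
y = 14


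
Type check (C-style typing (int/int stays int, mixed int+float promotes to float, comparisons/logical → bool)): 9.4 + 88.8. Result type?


Operand types: float + float
Rule: mixed int/float promotes to float; int/int stays int
Result type: float
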